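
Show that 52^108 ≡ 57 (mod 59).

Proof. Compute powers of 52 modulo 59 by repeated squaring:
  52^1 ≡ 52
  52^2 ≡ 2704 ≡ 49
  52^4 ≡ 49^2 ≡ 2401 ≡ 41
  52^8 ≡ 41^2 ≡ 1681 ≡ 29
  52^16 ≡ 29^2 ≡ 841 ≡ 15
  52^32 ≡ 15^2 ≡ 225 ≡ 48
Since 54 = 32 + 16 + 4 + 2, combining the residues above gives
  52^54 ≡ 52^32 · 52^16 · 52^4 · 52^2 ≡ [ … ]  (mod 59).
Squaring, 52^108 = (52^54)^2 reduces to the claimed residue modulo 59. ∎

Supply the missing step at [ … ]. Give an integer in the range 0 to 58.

52^32 · 52^16 · 52^4 · 52^2 ≡ 48 · 15 · 41 · 49 = 1446480.
1446480 mod 59 = 36, so 52^54 ≡ 36 (mod 59).

36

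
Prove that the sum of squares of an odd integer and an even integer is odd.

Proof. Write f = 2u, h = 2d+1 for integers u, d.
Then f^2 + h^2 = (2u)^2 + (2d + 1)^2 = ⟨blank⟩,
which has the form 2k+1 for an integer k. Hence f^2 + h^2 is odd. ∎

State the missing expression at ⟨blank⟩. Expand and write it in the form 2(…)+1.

Expanding: (2u)^2 + (2d + 1)^2 = 4d^2 + 4d + 4u^2 + 1.
Every term except the constant is even, so this is 2(2d^2 + 2d + 2u^2) + 1,
and 2d^2 + 2d + 2u^2 ∈ ℤ gives the required form.

2(2d^2 + 2d + 2u^2) + 1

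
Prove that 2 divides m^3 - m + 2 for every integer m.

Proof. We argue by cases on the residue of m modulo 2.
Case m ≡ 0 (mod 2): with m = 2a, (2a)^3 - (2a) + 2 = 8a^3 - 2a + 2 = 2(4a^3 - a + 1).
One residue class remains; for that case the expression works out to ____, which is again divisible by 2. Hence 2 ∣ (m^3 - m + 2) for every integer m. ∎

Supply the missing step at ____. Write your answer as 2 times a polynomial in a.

2(4a^3 + 6a^2 + 2a + 1)

Only m ≡ 1 (mod 2) is unaccounted for. Put m = 2a+1:
(2a+1)^3 - (2a+1) + 2 expands to 8a^3 + 12a^2 + 4a + 2,
and factoring out 2 leaves 2(4a^3 + 6a^2 + 2a + 1).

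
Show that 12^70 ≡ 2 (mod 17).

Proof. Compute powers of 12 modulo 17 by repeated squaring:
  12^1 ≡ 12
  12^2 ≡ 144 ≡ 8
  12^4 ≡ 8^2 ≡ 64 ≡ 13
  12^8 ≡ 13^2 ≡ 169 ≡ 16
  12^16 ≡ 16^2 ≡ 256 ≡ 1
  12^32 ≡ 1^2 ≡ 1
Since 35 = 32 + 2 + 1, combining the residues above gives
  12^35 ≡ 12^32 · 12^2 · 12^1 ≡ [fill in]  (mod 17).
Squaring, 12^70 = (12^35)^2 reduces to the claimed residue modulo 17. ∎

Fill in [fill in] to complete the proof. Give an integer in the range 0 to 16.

12^32 · 12^2 · 12^1 ≡ 1 · 8 · 12 = 96.
96 mod 17 = 11, so 12^35 ≡ 11 (mod 17).

11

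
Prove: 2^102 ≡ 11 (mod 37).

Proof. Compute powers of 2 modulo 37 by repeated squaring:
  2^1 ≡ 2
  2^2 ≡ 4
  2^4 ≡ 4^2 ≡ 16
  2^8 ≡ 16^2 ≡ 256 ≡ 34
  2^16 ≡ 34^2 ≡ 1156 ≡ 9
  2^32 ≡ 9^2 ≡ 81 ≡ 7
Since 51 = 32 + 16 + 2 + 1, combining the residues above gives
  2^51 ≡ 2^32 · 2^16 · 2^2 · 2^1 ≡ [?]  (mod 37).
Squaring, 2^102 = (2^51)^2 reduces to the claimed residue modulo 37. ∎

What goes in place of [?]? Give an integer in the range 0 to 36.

Multiply the listed residues: 7 · 9 · 4 · 2 = 63 → 252 → 504.
Reducing modulo 37: 504 = 13·37 + 23, so 2^51 ≡ 23.

23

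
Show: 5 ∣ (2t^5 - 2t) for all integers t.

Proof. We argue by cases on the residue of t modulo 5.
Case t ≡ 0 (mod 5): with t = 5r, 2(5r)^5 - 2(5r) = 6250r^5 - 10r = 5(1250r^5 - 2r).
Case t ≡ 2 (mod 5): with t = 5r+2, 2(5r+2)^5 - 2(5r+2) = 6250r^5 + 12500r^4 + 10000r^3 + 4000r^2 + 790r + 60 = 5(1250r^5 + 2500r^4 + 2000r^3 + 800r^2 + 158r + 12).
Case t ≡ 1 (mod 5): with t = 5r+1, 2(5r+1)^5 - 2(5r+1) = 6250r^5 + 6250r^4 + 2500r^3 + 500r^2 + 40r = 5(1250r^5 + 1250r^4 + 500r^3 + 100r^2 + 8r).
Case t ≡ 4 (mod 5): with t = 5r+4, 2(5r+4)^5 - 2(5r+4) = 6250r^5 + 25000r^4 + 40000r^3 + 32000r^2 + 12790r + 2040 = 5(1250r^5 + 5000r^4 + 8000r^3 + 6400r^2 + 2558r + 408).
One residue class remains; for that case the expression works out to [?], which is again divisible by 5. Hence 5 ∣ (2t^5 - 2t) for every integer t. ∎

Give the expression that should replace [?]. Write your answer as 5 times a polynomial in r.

5(1250r^5 + 3750r^4 + 4500r^3 + 2700r^2 + 808r + 96)

The residues treated are {0, 2, 1, 4}, so the missing case is t ≡ 3 (mod 5); write t = 5r+3.
Then 2(5r+3)^5 - 2(5r+3) = 6250r^5 + 18750r^4 + 22500r^3 + 13500r^2 + 4040r + 480 = 5(1250r^5 + 3750r^4 + 4500r^3 + 2700r^2 + 808r + 96).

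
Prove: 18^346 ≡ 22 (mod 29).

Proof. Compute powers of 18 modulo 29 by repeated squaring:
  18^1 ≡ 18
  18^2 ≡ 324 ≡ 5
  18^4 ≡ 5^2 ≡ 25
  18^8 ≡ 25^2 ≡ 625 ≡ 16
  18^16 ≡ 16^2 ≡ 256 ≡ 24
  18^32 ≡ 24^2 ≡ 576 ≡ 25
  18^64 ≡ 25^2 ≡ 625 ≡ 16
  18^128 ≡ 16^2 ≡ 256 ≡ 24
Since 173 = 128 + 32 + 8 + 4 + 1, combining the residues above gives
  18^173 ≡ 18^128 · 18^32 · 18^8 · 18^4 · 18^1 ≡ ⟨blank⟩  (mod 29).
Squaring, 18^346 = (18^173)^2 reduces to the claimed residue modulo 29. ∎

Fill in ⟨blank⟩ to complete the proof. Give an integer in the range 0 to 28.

18^128 · 18^32 · 18^8 · 18^4 · 18^1 ≡ 24 · 25 · 16 · 25 · 18 = 4320000.
4320000 mod 29 = 15, so 18^173 ≡ 15 (mod 29).

15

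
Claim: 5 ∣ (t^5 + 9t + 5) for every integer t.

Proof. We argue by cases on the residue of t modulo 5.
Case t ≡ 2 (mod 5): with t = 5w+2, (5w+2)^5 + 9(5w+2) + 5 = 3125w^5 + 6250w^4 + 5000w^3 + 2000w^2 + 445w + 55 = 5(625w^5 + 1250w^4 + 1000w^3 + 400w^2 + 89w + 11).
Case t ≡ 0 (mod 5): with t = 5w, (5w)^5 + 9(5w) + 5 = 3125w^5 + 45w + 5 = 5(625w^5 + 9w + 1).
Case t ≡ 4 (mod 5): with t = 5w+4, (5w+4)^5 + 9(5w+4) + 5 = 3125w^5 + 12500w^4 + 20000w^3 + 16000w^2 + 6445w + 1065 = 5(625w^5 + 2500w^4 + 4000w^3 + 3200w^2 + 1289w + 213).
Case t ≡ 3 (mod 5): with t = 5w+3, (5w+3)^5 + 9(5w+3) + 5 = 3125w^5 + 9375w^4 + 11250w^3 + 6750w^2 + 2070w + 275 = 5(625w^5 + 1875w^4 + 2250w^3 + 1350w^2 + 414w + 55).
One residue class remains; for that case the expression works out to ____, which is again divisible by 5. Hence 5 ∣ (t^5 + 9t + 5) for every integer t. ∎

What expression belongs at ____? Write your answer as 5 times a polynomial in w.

5(625w^5 + 625w^4 + 250w^3 + 50w^2 + 14w + 3)

The residues treated are {2, 0, 4, 3}, so the missing case is t ≡ 1 (mod 5); write t = 5w+1.
Then (5w+1)^5 + 9(5w+1) + 5 = 3125w^5 + 3125w^4 + 1250w^3 + 250w^2 + 70w + 15 = 5(625w^5 + 625w^4 + 250w^3 + 50w^2 + 14w + 3).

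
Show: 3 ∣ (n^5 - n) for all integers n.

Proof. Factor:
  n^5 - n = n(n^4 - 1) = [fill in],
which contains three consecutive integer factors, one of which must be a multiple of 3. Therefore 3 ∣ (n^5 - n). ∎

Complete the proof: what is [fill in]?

(n - 1)n(n + 1)(n^2 + 1)

n^4 - 1 = (n^2 - 1)(n^2 + 1), and n^2 - 1 = (n-1)(n+1).
So n(n^4 - 1) = (n - 1)n(n + 1)(n^2 + 1).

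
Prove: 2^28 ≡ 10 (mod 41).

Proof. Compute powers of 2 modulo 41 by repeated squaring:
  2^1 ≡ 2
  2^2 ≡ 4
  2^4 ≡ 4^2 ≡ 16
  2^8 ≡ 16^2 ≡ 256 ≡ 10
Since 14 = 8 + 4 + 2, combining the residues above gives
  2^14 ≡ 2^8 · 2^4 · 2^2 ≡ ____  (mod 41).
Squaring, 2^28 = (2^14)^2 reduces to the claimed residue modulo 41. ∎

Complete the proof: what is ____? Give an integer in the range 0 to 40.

2^8 · 2^4 · 2^2 ≡ 10 · 16 · 4 = 640.
640 mod 41 = 25, so 2^14 ≡ 25 (mod 41).

25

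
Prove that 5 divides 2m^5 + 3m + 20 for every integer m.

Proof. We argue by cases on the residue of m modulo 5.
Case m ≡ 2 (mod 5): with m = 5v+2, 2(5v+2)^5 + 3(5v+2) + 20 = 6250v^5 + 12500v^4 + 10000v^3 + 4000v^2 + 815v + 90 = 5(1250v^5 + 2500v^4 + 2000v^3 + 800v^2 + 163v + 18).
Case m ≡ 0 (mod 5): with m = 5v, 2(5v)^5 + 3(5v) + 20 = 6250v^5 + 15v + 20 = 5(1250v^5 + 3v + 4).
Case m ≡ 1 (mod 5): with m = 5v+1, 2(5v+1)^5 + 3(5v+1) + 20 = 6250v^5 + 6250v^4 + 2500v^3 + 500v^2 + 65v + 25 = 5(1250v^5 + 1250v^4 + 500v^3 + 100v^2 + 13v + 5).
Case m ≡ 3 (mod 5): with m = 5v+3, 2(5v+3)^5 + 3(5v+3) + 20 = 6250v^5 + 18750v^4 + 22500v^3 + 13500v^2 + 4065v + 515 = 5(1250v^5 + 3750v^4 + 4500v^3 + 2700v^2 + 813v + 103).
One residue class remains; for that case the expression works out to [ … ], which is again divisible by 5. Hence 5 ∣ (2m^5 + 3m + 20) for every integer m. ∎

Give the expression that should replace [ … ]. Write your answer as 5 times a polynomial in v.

Only m ≡ 4 (mod 5) is unaccounted for. Put m = 5v+4:
2(5v+4)^5 + 3(5v+4) + 20 expands to 6250v^5 + 25000v^4 + 40000v^3 + 32000v^2 + 12815v + 2080,
and factoring out 5 leaves 5(1250v^5 + 5000v^4 + 8000v^3 + 6400v^2 + 2563v + 416).

5(1250v^5 + 5000v^4 + 8000v^3 + 6400v^2 + 2563v + 416)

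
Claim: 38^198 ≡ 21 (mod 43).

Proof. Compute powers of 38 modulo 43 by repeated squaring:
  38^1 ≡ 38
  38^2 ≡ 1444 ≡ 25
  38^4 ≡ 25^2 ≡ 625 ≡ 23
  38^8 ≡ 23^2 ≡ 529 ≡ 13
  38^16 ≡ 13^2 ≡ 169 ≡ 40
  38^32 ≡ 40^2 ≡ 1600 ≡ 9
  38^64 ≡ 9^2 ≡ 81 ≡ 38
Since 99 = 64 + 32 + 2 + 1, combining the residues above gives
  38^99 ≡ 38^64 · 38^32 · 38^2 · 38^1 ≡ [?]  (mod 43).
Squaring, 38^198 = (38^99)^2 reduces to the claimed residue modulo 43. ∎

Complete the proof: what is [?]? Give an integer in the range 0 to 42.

35

38^64 · 38^32 · 38^2 · 38^1 ≡ 38 · 9 · 25 · 38 = 324900.
324900 mod 43 = 35, so 38^99 ≡ 35 (mod 43).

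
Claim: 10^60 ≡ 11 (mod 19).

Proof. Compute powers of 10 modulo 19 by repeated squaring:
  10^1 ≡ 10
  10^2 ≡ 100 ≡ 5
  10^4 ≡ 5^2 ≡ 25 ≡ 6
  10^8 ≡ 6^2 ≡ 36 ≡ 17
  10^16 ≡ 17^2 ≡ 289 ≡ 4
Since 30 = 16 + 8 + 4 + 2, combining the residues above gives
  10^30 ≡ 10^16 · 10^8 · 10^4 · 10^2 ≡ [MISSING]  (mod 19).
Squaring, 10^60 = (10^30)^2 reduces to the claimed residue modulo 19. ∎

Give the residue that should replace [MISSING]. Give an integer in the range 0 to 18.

Multiply the listed residues: 4 · 17 · 6 · 5 = 68 → 408 → 2040.
Reducing modulo 19: 2040 = 107·19 + 7, so 10^30 ≡ 7.

7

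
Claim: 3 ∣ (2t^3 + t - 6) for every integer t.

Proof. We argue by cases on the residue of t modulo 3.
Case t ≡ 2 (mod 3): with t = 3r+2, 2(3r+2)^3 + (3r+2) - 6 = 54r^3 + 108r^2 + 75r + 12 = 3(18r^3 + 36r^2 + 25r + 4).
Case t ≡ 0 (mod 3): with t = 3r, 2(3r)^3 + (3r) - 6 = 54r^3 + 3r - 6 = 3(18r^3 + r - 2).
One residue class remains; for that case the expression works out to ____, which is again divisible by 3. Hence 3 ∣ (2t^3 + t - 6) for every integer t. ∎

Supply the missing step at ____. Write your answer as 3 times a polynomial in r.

The residues treated are {2, 0}, so the missing case is t ≡ 1 (mod 3); write t = 3r+1.
Then 2(3r+1)^3 + (3r+1) - 6 = 54r^3 + 54r^2 + 21r - 3 = 3(18r^3 + 18r^2 + 7r - 1).

3(18r^3 + 18r^2 + 7r - 1)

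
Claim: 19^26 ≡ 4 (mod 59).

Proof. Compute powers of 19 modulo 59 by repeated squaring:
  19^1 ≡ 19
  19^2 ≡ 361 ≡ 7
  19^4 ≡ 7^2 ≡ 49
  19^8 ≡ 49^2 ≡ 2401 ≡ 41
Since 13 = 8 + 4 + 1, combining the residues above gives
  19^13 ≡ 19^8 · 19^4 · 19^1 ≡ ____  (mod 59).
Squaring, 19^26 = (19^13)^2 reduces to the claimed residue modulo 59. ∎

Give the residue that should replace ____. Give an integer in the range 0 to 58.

57

Multiply the listed residues: 41 · 49 · 19 = 2009 → 38171.
Reducing modulo 59: 38171 = 646·59 + 57, so 19^13 ≡ 57.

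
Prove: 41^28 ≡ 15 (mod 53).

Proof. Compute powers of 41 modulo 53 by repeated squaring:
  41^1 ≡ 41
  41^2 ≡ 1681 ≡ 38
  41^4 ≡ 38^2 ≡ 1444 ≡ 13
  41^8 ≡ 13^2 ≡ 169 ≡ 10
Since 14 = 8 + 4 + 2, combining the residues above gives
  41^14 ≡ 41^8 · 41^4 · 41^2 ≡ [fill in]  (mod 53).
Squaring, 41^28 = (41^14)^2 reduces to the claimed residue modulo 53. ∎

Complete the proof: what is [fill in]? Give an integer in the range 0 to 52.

11

41^8 · 41^4 · 41^2 ≡ 10 · 13 · 38 = 4940.
4940 mod 53 = 11, so 41^14 ≡ 11 (mod 53).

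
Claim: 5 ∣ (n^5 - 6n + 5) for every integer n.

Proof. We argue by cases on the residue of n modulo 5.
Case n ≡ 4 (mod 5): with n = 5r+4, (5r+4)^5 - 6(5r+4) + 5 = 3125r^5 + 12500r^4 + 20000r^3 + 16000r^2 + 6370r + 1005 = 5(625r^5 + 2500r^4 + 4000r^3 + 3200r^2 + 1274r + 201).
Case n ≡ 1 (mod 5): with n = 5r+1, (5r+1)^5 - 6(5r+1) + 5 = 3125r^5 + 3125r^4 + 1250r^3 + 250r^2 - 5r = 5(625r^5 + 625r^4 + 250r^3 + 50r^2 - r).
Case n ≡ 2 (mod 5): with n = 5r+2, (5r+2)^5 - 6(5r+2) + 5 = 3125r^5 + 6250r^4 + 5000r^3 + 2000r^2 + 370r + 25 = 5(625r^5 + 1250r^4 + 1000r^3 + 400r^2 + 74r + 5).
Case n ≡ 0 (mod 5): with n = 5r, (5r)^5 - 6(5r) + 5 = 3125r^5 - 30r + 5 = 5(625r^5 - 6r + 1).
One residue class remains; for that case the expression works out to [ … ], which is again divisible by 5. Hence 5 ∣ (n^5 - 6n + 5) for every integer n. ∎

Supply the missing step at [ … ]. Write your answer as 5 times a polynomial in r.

The residues treated are {4, 1, 2, 0}, so the missing case is n ≡ 3 (mod 5); write n = 5r+3.
Then (5r+3)^5 - 6(5r+3) + 5 = 3125r^5 + 9375r^4 + 11250r^3 + 6750r^2 + 1995r + 230 = 5(625r^5 + 1875r^4 + 2250r^3 + 1350r^2 + 399r + 46).

5(625r^5 + 1875r^4 + 2250r^3 + 1350r^2 + 399r + 46)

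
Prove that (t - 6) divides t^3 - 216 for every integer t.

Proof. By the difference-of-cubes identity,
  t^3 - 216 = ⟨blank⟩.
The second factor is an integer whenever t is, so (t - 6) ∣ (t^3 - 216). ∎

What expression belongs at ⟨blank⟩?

(t - 6)(t^2 + 6t + 36)

Polynomial division of t^3 - 216 by t - 6 leaves remainder 0 and quotient t^2 + 6t + 36.
Hence t^3 - 216 = (t - 6)(t^2 + 6t + 36).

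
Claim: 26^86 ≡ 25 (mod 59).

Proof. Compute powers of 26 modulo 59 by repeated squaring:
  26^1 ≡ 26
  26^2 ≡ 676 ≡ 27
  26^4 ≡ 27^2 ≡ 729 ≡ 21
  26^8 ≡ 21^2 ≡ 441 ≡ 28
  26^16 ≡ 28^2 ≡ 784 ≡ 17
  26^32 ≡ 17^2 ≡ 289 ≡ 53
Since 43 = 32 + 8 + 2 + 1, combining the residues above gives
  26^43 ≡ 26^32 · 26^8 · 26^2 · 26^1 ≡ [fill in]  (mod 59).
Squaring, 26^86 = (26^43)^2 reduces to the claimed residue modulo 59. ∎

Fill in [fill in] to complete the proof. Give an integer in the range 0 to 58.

Multiply the listed residues: 53 · 28 · 27 · 26 = 1484 → 40068 → 1041768.
Reducing modulo 59: 1041768 = 17657·59 + 5, so 26^43 ≡ 5.

5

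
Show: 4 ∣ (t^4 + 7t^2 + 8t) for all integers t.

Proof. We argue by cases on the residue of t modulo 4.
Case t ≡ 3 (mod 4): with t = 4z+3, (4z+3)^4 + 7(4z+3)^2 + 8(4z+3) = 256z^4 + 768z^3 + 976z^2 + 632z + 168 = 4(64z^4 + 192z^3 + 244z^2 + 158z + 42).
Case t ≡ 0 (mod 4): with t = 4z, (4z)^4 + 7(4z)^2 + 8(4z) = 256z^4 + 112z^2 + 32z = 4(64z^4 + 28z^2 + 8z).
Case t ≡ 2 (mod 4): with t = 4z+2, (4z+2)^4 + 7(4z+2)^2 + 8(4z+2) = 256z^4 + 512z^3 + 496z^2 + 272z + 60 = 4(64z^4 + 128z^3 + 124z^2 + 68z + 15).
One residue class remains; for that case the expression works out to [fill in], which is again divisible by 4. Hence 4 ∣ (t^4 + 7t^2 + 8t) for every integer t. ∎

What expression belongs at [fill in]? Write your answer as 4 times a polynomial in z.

The residues treated are {3, 0, 2}, so the missing case is t ≡ 1 (mod 4); write t = 4z+1.
Then (4z+1)^4 + 7(4z+1)^2 + 8(4z+1) = 256z^4 + 256z^3 + 208z^2 + 104z + 16 = 4(64z^4 + 64z^3 + 52z^2 + 26z + 4).

4(64z^4 + 64z^3 + 52z^2 + 26z + 4)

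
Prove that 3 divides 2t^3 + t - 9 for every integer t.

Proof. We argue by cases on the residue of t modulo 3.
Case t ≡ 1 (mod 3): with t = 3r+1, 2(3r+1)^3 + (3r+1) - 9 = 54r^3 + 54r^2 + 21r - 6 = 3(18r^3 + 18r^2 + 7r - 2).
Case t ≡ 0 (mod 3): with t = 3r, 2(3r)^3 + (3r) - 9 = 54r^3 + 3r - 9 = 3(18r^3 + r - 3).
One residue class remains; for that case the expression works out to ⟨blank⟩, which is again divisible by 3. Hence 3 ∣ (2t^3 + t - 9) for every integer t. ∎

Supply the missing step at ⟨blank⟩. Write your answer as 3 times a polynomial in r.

3(18r^3 + 36r^2 + 25r + 3)

The residues treated are {1, 0}, so the missing case is t ≡ 2 (mod 3); write t = 3r+2.
Then 2(3r+2)^3 + (3r+2) - 9 = 54r^3 + 108r^2 + 75r + 9 = 3(18r^3 + 36r^2 + 25r + 3).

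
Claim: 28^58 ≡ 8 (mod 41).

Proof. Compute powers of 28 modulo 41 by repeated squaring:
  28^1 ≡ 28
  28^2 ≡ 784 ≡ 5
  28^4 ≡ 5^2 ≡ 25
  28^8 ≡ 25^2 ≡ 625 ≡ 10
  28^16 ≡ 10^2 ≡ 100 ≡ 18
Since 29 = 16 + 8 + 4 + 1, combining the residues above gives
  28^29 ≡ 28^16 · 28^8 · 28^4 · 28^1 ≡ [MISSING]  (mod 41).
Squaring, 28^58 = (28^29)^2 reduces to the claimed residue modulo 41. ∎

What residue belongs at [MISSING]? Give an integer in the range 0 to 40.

7

28^16 · 28^8 · 28^4 · 28^1 ≡ 18 · 10 · 25 · 28 = 126000.
126000 mod 41 = 7, so 28^29 ≡ 7 (mod 41).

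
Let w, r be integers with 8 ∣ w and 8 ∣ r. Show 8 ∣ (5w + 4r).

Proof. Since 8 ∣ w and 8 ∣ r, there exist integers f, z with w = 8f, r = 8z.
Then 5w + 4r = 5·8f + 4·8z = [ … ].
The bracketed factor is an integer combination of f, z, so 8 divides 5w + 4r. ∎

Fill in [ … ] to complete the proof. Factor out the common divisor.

8(5f + 4z)

Pull the common 8 out of every term: 5·8f + 4·8z = 8(5f + 4z).
5f + 4z is an integer, which exhibits the divisibility.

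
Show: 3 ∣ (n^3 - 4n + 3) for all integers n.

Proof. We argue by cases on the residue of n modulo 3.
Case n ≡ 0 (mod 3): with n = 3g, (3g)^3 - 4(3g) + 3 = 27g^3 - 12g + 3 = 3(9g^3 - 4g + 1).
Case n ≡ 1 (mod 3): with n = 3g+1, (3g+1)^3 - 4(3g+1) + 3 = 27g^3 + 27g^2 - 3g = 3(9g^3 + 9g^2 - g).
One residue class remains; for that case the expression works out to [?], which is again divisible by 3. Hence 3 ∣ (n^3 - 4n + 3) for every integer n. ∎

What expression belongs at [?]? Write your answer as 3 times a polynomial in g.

The residues treated are {0, 1}, so the missing case is n ≡ 2 (mod 3); write n = 3g+2.
Then (3g+2)^3 - 4(3g+2) + 3 = 27g^3 + 54g^2 + 24g + 3 = 3(9g^3 + 18g^2 + 8g + 1).

3(9g^3 + 18g^2 + 8g + 1)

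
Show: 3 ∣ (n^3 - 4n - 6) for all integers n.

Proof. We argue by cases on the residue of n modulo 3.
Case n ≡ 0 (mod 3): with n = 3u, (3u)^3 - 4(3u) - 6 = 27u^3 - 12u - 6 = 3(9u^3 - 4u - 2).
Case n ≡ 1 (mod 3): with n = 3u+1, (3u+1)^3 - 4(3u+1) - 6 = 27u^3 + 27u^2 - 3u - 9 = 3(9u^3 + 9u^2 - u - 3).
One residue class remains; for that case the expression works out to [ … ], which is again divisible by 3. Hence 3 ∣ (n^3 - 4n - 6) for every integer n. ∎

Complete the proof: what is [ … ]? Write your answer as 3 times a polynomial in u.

3(9u^3 + 18u^2 + 8u - 2)

The residues treated are {0, 1}, so the missing case is n ≡ 2 (mod 3); write n = 3u+2.
Then (3u+2)^3 - 4(3u+2) - 6 = 27u^3 + 54u^2 + 24u - 6 = 3(9u^3 + 18u^2 + 8u - 2).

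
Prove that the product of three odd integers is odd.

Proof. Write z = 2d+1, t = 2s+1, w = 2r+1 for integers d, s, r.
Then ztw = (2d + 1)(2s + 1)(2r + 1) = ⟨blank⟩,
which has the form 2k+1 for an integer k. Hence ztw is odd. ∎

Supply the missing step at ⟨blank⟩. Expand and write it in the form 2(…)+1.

(2d + 1)(2s + 1)(2r + 1) = 8drs + 4dr + 4ds + 2d + 4rs + 2r + 2s + 1
= 2(4drs + 2dr + 2ds + d + 2rs + r + s) + 1.
Since 4drs + 2dr + 2ds + d + 2rs + r + s is an integer, the product is of the form 2k+1 for an integer k.

2(4drs + 2dr + 2ds + d + 2rs + r + s) + 1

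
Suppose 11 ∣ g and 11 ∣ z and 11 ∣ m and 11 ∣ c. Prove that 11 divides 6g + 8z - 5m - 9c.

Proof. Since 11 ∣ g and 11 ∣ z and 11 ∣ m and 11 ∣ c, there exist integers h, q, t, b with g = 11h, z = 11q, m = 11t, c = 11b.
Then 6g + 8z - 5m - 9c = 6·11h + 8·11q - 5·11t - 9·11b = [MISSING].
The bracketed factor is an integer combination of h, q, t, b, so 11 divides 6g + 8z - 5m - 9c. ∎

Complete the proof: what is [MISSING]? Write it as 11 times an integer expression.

11(-9b + 6h + 8q - 5t)

Pull the common 11 out of every term: 6·11h + 8·11q - 5·11t - 9·11b = 11(-9b + 6h + 8q - 5t).
-9b + 6h + 8q - 5t is an integer, which exhibits the divisibility.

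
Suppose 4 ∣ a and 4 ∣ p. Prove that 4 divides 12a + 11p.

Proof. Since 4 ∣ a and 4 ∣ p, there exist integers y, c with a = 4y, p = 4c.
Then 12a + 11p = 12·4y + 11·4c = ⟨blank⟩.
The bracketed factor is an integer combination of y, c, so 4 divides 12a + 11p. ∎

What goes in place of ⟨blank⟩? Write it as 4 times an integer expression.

4(11c + 12y)

Pull the common 4 out of every term: 12·4y + 11·4c = 4(11c + 12y).
11c + 12y is an integer, which exhibits the divisibility.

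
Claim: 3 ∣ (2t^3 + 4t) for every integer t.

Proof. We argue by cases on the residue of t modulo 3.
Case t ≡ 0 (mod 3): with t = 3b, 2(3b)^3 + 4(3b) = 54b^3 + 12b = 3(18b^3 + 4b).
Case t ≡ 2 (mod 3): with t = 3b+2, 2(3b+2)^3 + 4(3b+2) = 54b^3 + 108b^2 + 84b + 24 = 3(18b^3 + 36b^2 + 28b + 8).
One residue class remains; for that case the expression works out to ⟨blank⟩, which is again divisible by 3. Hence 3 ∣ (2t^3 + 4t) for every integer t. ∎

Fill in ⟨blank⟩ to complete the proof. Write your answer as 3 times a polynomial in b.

3(18b^3 + 18b^2 + 10b + 2)

The residues treated are {0, 2}, so the missing case is t ≡ 1 (mod 3); write t = 3b+1.
Then 2(3b+1)^3 + 4(3b+1) = 54b^3 + 54b^2 + 30b + 6 = 3(18b^3 + 18b^2 + 10b + 2).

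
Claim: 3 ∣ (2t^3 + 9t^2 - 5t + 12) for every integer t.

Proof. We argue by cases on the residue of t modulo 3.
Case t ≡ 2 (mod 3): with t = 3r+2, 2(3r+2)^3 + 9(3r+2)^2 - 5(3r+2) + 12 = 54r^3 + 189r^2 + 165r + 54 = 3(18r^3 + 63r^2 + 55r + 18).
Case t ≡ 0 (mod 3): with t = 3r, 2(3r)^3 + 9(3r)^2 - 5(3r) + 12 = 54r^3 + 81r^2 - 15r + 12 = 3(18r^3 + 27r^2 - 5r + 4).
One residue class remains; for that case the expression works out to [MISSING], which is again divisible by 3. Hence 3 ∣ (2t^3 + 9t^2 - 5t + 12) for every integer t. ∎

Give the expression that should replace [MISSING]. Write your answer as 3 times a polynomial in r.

The residues treated are {2, 0}, so the missing case is t ≡ 1 (mod 3); write t = 3r+1.
Then 2(3r+1)^3 + 9(3r+1)^2 - 5(3r+1) + 12 = 54r^3 + 135r^2 + 57r + 18 = 3(18r^3 + 45r^2 + 19r + 6).

3(18r^3 + 45r^2 + 19r + 6)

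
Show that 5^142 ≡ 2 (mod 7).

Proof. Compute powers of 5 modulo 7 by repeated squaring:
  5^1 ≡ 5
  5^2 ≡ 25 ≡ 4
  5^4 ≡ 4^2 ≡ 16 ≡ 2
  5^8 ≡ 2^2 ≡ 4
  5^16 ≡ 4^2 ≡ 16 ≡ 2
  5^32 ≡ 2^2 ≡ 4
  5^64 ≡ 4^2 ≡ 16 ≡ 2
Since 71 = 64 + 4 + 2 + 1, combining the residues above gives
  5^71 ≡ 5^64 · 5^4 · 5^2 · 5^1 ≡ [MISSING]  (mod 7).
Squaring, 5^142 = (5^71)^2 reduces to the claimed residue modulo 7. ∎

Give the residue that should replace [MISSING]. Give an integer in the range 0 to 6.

3

Multiply the listed residues: 2 · 2 · 4 · 5 = 4 → 16 → 80.
Reducing modulo 7: 80 = 11·7 + 3, so 5^71 ≡ 3.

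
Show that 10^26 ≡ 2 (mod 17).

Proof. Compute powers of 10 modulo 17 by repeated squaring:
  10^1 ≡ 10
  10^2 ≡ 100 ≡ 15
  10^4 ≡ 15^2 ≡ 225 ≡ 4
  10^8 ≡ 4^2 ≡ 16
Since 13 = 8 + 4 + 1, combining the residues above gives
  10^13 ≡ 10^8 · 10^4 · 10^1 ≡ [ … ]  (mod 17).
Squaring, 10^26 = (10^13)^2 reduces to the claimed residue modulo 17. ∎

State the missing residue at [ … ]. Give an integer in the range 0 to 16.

Multiply the listed residues: 16 · 4 · 10 = 64 → 640.
Reducing modulo 17: 640 = 37·17 + 11, so 10^13 ≡ 11.

11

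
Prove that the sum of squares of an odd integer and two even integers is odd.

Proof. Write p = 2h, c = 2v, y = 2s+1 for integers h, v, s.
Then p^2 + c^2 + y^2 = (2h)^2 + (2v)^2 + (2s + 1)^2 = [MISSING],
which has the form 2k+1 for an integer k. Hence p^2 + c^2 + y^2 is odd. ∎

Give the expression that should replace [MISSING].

(2h)^2 + (2v)^2 + (2s + 1)^2 = 4h^2 + 4s^2 + 4s + 4v^2 + 1
= 2(2h^2 + 2s^2 + 2s + 2v^2) + 1.
Since 2h^2 + 2s^2 + 2s + 2v^2 is an integer, the sum of squares is of the form 2k+1 for an integer k.

2(2h^2 + 2s^2 + 2s + 2v^2) + 1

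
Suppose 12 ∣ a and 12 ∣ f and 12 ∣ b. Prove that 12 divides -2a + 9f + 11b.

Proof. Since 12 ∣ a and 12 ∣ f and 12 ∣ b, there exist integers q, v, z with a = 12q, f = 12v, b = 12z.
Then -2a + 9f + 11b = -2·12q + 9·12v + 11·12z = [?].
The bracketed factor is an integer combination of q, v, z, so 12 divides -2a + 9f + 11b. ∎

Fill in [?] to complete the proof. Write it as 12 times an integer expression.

Pull the common 12 out of every term: -2·12q + 9·12v + 11·12z = 12(-2q + 9v + 11z).
-2q + 9v + 11z is an integer, which exhibits the divisibility.

12(-2q + 9v + 11z)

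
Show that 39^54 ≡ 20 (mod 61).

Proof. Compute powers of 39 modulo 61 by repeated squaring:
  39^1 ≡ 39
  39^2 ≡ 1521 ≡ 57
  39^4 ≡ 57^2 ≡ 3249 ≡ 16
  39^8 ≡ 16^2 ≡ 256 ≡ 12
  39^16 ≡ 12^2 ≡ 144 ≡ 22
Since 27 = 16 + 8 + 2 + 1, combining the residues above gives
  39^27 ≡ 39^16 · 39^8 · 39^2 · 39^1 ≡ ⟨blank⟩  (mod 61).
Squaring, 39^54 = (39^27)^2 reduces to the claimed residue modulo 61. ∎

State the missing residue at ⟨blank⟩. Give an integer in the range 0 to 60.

39^16 · 39^8 · 39^2 · 39^1 ≡ 22 · 12 · 57 · 39 = 586872.
586872 mod 61 = 52, so 39^27 ≡ 52 (mod 61).

52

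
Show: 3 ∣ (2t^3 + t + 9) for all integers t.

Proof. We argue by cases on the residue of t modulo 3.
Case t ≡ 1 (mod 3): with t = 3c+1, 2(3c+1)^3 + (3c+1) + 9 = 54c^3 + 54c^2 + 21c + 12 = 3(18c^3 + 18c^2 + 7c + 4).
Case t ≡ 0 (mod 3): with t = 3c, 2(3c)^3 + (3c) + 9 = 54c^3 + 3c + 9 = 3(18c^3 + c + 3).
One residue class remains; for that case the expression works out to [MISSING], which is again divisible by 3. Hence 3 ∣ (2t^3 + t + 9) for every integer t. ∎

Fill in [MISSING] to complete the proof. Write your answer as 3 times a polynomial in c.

3(18c^3 + 36c^2 + 25c + 9)

Only t ≡ 2 (mod 3) is unaccounted for. Put t = 3c+2:
2(3c+2)^3 + (3c+2) + 9 expands to 54c^3 + 108c^2 + 75c + 27,
and factoring out 3 leaves 3(18c^3 + 36c^2 + 25c + 9).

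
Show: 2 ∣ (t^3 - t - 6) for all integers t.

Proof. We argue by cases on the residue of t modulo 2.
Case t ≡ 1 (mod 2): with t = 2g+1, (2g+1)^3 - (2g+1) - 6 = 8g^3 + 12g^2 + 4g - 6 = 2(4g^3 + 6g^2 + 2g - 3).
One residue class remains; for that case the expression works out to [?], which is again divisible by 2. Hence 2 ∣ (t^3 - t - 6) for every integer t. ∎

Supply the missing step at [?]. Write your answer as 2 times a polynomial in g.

Only t ≡ 0 (mod 2) is unaccounted for. Put t = 2g:
(2g)^3 - (2g) - 6 expands to 8g^3 - 2g - 6,
and factoring out 2 leaves 2(4g^3 - g - 3).

2(4g^3 - g - 3)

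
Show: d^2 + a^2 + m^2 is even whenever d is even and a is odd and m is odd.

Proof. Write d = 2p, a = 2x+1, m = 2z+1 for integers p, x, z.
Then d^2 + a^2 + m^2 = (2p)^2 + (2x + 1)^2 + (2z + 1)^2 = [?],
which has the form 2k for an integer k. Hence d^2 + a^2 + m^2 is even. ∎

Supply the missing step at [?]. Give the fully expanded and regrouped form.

Expanding: (2p)^2 + (2x + 1)^2 + (2z + 1)^2 = 4p^2 + 4x^2 + 4x + 4z^2 + 4z + 2.
Every term is even; pulling out the factor of 2 gives 2(2p^2 + 2x^2 + 2x + 2z^2 + 2z + 1).

2(2p^2 + 2x^2 + 2x + 2z^2 + 2z + 1)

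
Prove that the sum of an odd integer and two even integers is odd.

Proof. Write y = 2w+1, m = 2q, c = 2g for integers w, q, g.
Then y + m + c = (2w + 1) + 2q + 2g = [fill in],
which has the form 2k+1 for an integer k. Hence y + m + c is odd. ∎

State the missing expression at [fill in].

(2w + 1) + 2q + 2g = 2g + 2q + 2w + 1
= 2(g + q + w) + 1.
Since g + q + w is an integer, the sum is of the form 2k+1 for an integer k.

2(g + q + w) + 1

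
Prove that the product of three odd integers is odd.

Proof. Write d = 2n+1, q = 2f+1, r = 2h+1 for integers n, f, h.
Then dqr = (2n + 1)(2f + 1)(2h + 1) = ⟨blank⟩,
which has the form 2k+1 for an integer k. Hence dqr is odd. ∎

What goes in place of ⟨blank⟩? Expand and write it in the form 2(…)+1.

2(4fhn + 2fh + 2fn + f + 2hn + h + n) + 1

Expanding: (2n + 1)(2f + 1)(2h + 1) = 8fhn + 4fh + 4fn + 2f + 4hn + 2h + 2n + 1.
Every term except the constant is even, so this is 2(4fhn + 2fh + 2fn + f + 2hn + h + n) + 1,
and 4fhn + 2fh + 2fn + f + 2hn + h + n ∈ ℤ gives the required form.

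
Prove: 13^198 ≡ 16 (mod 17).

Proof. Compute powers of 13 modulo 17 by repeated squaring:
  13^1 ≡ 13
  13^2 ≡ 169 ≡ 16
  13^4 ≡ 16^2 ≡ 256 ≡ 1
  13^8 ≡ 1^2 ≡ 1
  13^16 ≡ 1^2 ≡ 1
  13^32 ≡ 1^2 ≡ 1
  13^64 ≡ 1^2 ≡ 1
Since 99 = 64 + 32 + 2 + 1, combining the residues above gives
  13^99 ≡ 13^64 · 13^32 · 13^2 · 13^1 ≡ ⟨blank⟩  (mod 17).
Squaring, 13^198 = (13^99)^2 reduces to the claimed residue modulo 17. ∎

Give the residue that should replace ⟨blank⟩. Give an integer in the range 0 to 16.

4

Multiply the listed residues: 1 · 1 · 16 · 13 = 1 → 16 → 208.
Reducing modulo 17: 208 = 12·17 + 4, so 13^99 ≡ 4.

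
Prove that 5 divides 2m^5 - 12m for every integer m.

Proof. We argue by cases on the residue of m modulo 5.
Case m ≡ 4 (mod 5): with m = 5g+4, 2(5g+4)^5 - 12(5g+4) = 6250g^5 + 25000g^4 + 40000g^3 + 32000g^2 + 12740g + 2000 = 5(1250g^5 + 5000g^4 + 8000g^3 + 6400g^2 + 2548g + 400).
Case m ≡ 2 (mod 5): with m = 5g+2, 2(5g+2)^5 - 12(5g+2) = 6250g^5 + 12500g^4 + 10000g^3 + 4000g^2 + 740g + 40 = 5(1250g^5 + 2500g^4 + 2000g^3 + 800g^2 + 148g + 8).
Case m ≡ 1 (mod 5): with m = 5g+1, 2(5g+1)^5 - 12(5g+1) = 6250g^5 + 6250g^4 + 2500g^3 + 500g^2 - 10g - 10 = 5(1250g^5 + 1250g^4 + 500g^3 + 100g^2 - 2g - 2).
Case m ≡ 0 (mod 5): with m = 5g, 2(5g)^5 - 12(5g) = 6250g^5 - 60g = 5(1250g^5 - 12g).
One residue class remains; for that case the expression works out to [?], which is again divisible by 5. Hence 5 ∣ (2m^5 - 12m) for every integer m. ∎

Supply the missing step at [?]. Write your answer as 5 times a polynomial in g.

5(1250g^5 + 3750g^4 + 4500g^3 + 2700g^2 + 798g + 90)

The residues treated are {4, 2, 1, 0}, so the missing case is m ≡ 3 (mod 5); write m = 5g+3.
Then 2(5g+3)^5 - 12(5g+3) = 6250g^5 + 18750g^4 + 22500g^3 + 13500g^2 + 3990g + 450 = 5(1250g^5 + 3750g^4 + 4500g^3 + 2700g^2 + 798g + 90).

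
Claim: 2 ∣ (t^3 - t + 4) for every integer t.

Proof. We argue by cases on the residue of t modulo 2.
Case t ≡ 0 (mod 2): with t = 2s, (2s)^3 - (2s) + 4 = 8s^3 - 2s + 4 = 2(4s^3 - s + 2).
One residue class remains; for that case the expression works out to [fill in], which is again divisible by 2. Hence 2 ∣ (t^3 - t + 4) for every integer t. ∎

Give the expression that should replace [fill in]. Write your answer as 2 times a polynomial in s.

The residues treated are {0}, so the missing case is t ≡ 1 (mod 2); write t = 2s+1.
Then (2s+1)^3 - (2s+1) + 4 = 8s^3 + 12s^2 + 4s + 4 = 2(4s^3 + 6s^2 + 2s + 2).

2(4s^3 + 6s^2 + 2s + 2)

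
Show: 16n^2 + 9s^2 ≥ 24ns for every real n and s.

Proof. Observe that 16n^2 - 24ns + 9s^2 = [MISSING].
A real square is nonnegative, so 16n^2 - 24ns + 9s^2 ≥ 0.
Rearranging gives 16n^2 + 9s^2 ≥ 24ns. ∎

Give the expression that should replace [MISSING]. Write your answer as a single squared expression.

16n^2 - 24ns + 9s^2 is a perfect-square trinomial: the outer terms are (4n)^2 and (3s)^2, and the cross term is -2·4n·3s.
So 16n^2 - 24ns + 9s^2 = (4n - 3s)^2 ≥ 0.

(4n - 3s)^2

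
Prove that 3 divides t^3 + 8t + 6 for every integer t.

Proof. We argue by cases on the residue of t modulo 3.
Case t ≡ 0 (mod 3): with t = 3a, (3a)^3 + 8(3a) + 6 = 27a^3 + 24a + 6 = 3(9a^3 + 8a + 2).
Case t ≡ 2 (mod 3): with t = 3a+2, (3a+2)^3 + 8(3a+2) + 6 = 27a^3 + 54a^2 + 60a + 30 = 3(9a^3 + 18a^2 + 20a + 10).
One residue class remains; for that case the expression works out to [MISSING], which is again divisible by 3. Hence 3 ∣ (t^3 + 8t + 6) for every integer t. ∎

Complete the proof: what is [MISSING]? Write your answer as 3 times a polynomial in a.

Only t ≡ 1 (mod 3) is unaccounted for. Put t = 3a+1:
(3a+1)^3 + 8(3a+1) + 6 expands to 27a^3 + 27a^2 + 33a + 15,
and factoring out 3 leaves 3(9a^3 + 9a^2 + 11a + 5).

3(9a^3 + 9a^2 + 11a + 5)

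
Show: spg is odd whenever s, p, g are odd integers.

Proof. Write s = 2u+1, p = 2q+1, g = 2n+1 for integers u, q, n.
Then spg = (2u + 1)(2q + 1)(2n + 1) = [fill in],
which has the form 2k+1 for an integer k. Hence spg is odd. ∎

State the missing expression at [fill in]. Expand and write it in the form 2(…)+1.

2(4nqu + 2nq + 2nu + n + 2qu + q + u) + 1

Expanding: (2u + 1)(2q + 1)(2n + 1) = 8nqu + 4nq + 4nu + 2n + 4qu + 2q + 2u + 1.
Every term except the constant is even, so this is 2(4nqu + 2nq + 2nu + n + 2qu + q + u) + 1,
and 4nqu + 2nq + 2nu + n + 2qu + q + u ∈ ℤ gives the required form.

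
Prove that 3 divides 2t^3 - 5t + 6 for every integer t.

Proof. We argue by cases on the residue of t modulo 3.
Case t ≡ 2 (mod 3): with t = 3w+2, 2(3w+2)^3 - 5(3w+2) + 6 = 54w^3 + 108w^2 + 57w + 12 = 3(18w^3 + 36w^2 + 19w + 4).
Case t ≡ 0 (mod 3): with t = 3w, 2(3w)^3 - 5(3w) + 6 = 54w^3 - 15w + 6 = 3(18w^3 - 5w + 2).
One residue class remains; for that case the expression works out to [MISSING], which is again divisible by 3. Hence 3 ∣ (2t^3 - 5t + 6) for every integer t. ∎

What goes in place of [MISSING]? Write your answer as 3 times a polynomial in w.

3(18w^3 + 18w^2 + w + 1)

The residues treated are {2, 0}, so the missing case is t ≡ 1 (mod 3); write t = 3w+1.
Then 2(3w+1)^3 - 5(3w+1) + 6 = 54w^3 + 54w^2 + 3w + 3 = 3(18w^3 + 18w^2 + w + 1).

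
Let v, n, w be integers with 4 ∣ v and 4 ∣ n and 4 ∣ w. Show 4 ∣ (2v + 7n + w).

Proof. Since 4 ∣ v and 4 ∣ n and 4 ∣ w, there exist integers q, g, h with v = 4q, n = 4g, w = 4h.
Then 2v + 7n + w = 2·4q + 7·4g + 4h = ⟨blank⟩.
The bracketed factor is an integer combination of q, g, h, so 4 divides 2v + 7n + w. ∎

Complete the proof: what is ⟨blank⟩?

4(7g + h + 2q)

Pull the common 4 out of every term: 2·4q + 7·4g + 4h = 4(7g + h + 2q).
7g + h + 2q is an integer, which exhibits the divisibility.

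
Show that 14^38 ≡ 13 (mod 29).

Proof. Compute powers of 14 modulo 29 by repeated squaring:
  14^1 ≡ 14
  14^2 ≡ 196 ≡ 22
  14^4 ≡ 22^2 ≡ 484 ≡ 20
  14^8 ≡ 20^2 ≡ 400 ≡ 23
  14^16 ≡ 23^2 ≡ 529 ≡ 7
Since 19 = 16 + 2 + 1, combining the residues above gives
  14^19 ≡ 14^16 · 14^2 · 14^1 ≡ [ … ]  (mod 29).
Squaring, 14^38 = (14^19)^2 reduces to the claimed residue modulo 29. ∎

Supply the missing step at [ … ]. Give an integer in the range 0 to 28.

10

14^16 · 14^2 · 14^1 ≡ 7 · 22 · 14 = 2156.
2156 mod 29 = 10, so 14^19 ≡ 10 (mod 29).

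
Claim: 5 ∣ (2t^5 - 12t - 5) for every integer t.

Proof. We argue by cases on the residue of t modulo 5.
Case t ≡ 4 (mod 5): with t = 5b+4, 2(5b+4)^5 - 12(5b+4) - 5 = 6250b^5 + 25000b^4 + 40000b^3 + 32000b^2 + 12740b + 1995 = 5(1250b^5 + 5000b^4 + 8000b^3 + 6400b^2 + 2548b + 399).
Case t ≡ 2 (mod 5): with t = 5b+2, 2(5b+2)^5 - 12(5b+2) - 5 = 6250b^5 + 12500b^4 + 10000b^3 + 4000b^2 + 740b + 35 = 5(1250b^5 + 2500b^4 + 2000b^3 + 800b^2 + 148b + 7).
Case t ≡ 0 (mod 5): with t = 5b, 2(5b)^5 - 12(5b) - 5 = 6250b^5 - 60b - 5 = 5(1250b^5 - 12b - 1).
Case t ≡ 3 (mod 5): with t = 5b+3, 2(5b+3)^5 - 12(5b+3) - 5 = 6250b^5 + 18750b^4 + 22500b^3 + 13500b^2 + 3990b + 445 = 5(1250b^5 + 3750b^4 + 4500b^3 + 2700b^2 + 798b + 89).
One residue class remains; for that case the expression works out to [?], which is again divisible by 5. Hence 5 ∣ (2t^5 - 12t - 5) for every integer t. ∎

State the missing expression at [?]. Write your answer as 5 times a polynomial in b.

5(1250b^5 + 1250b^4 + 500b^3 + 100b^2 - 2b - 3)

The residues treated are {4, 2, 0, 3}, so the missing case is t ≡ 1 (mod 5); write t = 5b+1.
Then 2(5b+1)^5 - 12(5b+1) - 5 = 6250b^5 + 6250b^4 + 2500b^3 + 500b^2 - 10b - 15 = 5(1250b^5 + 1250b^4 + 500b^3 + 100b^2 - 2b - 3).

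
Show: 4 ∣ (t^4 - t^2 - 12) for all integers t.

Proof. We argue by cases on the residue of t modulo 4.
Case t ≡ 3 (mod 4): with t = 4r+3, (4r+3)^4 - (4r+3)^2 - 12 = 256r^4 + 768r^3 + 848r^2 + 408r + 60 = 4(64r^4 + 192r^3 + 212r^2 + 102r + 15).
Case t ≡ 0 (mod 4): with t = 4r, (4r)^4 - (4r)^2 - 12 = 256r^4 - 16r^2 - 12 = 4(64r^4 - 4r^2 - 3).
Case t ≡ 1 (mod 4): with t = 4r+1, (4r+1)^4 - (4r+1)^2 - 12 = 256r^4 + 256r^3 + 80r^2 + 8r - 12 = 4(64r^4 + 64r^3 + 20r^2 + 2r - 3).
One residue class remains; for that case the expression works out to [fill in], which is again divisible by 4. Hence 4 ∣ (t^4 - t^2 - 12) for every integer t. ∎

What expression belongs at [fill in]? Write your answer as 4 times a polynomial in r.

4(64r^4 + 128r^3 + 92r^2 + 28r)

Only t ≡ 2 (mod 4) is unaccounted for. Put t = 4r+2:
(4r+2)^4 - (4r+2)^2 - 12 expands to 256r^4 + 512r^3 + 368r^2 + 112r,
and factoring out 4 leaves 4(64r^4 + 128r^3 + 92r^2 + 28r).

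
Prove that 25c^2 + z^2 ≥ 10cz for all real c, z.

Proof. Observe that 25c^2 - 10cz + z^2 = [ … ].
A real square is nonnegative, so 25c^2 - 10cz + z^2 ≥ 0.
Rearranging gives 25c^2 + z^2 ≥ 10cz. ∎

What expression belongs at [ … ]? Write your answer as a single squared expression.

The leading and trailing coefficients are 5^2 and 1^2, and 10 = 2·5·1, so the trinomial is (5c - z)^2.
Hence 25c^2 - 10cz + z^2 ≥ 0.

(5c - z)^2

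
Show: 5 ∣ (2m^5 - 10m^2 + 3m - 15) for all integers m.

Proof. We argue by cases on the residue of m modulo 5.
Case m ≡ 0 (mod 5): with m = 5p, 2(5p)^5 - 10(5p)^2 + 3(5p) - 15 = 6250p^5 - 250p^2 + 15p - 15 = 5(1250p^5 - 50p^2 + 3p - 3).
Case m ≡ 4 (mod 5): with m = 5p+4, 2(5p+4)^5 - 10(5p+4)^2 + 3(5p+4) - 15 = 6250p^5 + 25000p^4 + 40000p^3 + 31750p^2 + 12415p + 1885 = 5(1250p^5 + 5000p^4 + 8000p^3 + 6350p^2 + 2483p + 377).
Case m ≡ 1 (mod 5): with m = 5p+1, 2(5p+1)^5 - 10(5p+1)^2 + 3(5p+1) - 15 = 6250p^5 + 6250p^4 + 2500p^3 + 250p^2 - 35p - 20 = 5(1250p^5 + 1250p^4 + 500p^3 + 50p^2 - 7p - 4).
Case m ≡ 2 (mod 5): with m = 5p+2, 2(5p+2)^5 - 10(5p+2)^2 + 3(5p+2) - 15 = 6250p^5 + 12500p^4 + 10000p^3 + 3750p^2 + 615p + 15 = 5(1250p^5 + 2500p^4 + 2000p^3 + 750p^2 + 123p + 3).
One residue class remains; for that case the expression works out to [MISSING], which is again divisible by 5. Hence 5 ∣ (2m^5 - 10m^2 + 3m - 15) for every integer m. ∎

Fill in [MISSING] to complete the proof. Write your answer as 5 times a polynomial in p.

5(1250p^5 + 3750p^4 + 4500p^3 + 2650p^2 + 753p + 78)

Only m ≡ 3 (mod 5) is unaccounted for. Put m = 5p+3:
2(5p+3)^5 - 10(5p+3)^2 + 3(5p+3) - 15 expands to 6250p^5 + 18750p^4 + 22500p^3 + 13250p^2 + 3765p + 390,
and factoring out 5 leaves 5(1250p^5 + 3750p^4 + 4500p^3 + 2650p^2 + 753p + 78).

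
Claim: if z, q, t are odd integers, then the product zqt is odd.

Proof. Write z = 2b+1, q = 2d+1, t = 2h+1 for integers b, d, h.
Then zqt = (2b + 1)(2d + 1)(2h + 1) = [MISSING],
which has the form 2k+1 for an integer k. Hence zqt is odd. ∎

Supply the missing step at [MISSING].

2(4bdh + 2bd + 2bh + b + 2dh + d + h) + 1

(2b + 1)(2d + 1)(2h + 1) = 8bdh + 4bd + 4bh + 2b + 4dh + 2d + 2h + 1
= 2(4bdh + 2bd + 2bh + b + 2dh + d + h) + 1.
Since 4bdh + 2bd + 2bh + b + 2dh + d + h is an integer, the product is of the form 2k+1 for an integer k.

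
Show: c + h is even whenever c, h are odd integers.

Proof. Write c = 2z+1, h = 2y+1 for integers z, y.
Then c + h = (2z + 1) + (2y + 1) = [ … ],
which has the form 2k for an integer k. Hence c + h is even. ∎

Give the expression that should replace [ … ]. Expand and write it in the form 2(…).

2(y + z + 1)

Expanding: (2z + 1) + (2y + 1) = 2y + 2z + 2.
Every term is even; pulling out the factor of 2 gives 2(y + z + 1).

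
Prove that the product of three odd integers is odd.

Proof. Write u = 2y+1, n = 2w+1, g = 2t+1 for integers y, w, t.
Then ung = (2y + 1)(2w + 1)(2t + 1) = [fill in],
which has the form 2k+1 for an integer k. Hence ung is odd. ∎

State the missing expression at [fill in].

(2y + 1)(2w + 1)(2t + 1) = 8twy + 4tw + 4ty + 2t + 4wy + 2w + 2y + 1
= 2(4twy + 2tw + 2ty + t + 2wy + w + y) + 1.
Since 4twy + 2tw + 2ty + t + 2wy + w + y is an integer, the product is of the form 2k+1 for an integer k.

2(4twy + 2tw + 2ty + t + 2wy + w + y) + 1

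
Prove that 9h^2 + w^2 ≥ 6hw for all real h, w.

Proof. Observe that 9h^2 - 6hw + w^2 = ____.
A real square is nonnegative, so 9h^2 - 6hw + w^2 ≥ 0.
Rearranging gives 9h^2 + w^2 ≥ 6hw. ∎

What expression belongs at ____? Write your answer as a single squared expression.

9h^2 - 6hw + w^2 is a perfect-square trinomial: the outer terms are (3h)^2 and (w)^2, and the cross term is -2·3h·w.
So 9h^2 - 6hw + w^2 = (3h - w)^2 ≥ 0.

(3h - w)^2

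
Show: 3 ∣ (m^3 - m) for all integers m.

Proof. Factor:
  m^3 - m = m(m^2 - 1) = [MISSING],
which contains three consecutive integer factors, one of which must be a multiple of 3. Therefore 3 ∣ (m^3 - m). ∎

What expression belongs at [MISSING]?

(m - 1)m(m + 1)

m(m^2 - 1) = m(m - 1)(m + 1) = (m - 1)m(m + 1).
These three factors are consecutive integers, so their product is divisible by 3.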